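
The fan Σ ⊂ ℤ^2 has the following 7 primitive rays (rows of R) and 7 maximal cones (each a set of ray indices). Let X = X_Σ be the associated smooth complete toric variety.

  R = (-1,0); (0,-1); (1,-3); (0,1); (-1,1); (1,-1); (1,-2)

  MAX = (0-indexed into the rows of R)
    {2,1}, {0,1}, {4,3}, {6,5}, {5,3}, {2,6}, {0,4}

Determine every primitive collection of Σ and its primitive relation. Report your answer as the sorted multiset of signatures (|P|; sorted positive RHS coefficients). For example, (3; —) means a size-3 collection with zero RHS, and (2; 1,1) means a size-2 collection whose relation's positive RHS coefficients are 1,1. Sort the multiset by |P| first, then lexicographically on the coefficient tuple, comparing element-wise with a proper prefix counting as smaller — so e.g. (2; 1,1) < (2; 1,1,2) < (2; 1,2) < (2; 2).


Δ(Σ) — 7 vertices, 14 min non-faces:

  P = {1,3}:  v_{1} + v_{3} = 0  so sig = (2; —)
  P = {4,5}:  v_{4} + v_{5} = 0  so sig = (2; —)
  P = {0,3}:  v_{0} + v_{3} = v_{4}  so sig = (2; 1)
  P = {0,5}:  v_{0} + v_{5} = v_{1}  so sig = (2; 1)
  P = {1,4}:  v_{1} + v_{4} = v_{0}  so sig = (2; 1)
  P = {1,5}:  v_{1} + v_{5} = v_{6}  so sig = (2; 1)
  P = {1,6}:  v_{1} + v_{6} = v_{2}  so sig = (2; 1)
  P = {2,3}:  v_{2} + v_{3} = v_{6}  so sig = (2; 1)
  P = {3,6}:  v_{3} + v_{6} = v_{5}  so sig = (2; 1)
  P = {4,6}:  v_{4} + v_{6} = v_{1}  so sig = (2; 1)
  P = {0,6}:  v_{0} + v_{6} = 2·v_{1}  so sig = (2; 2)
  P = {2,4}:  v_{2} + v_{4} = 2·v_{1}  so sig = (2; 2)
  P = {2,5}:  v_{2} + v_{5} = 2·v_{6}  so sig = (2; 2)
  P = {0,2}:  v_{0} + v_{2} = 3·v_{1}  so sig = (2; 3)

so the primitive-relation signature multiset is
{ (2; —) ×2,  (2; 1) ×8,  (2; 2) ×3,  (2; 3) }


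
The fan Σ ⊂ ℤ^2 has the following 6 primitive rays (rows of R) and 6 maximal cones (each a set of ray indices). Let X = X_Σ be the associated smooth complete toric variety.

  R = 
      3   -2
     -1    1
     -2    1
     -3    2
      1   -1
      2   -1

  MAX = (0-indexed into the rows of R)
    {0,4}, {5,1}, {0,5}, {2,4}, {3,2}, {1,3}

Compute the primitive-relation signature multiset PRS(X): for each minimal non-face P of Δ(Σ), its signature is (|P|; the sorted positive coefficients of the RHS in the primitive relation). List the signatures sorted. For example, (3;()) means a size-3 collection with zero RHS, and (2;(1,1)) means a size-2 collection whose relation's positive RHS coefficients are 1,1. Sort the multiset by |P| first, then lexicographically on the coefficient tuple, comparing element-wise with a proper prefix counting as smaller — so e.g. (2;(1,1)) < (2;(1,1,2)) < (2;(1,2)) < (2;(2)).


Minimal non-faces — 9 found among 6 rays, 6 max cones:

  {0,3}:  v_{0} + v_{3} = 0  so sig = (2;())
  {1,4}:  v_{1} + v_{4} = 0  so sig = (2;())
  {2,5}:  v_{2} + v_{5} = 0  so sig = (2;())
  {0,1}:  v_{0} + v_{1} = v_{5}  so sig = (2;(1))
  {0,2}:  v_{0} + v_{2} = v_{4}  so sig = (2;(1))
  {1,2}:  v_{1} + v_{2} = v_{3}  so sig = (2;(1))
  {3,4}:  v_{3} + v_{4} = v_{2}  so sig = (2;(1))
  {3,5}:  v_{3} + v_{5} = v_{1}  so sig = (2;(1))
  {4,5}:  v_{4} + v_{5} = v_{0}  so sig = (2;(1))

Hence PRS(X_Σ) =
{ (2;()) ×3,  (2;(1)) ×6 }


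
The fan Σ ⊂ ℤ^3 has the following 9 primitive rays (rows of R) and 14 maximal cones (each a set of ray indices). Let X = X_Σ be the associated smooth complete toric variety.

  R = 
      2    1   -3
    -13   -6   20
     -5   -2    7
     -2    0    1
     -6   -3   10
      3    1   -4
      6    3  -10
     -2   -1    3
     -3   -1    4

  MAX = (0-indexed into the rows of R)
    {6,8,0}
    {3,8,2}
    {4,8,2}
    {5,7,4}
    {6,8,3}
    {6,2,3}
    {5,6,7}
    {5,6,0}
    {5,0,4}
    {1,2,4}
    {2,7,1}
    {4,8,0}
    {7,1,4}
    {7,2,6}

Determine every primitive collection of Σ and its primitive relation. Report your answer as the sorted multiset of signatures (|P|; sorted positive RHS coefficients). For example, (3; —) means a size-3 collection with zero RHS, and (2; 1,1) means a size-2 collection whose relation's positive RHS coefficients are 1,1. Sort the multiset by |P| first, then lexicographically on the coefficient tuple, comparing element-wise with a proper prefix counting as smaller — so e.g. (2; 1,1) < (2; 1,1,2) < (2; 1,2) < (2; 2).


|primitive collections| = 17. Relations:

  {0,7}:  v_{0} + v_{7} = 0 ; sig = (2; —)
  {4,6}:  v_{4} + v_{6} = 0 ; sig = (2; —)
  {5,8}:  v_{5} + v_{8} = 0 ; sig = (2; —)
  {0,2}:  v_{0} + v_{2} = v_{8} ; sig = (2; 1)
  {2,5}:  v_{2} + v_{5} = v_{7} ; sig = (2; 1)
  {7,8}:  v_{7} + v_{8} = v_{2} ; sig = (2; 1)
  {0,1}:  v_{0} + v_{1} = v_{2} + v_{4} ; sig = (2; 1,1)
  {1,6}:  v_{1} + v_{6} = v_{2} + v_{7} ; sig = (2; 1,1)
  {3,4}:  v_{3} + v_{4} = v_{2} + v_{8} ; sig = (2; 1,1)
  {3,5}:  v_{3} + v_{5} = v_{2} + v_{6} ; sig = (2; 1,1)
  {0,3}:  v_{0} + v_{3} = v_{6} + 2·v_{8} ; sig = (2; 1,2)
  {1,5}:  v_{1} + v_{5} = v_{4} + 2·v_{7} ; sig = (2; 1,2)
  {1,8}:  v_{1} + v_{8} = 2·v_{2} + v_{4} ; sig = (2; 1,2)
  {3,7}:  v_{3} + v_{7} = 2·v_{2} + v_{6} ; sig = (2; 1,2)
  {1,3}:  v_{1} + v_{3} = 3·v_{2} ; sig = (2; 3)
  {2,4,7}:  v_{2} + v_{4} + v_{7} = v_{1} ; sig = (3; 1)
  {2,6,8}:  v_{2} + v_{6} + v_{8} = v_{3} ; sig = (3; 1)

Hence PRS(X_Σ) =
{ (2; —) ×3,  (2; 1) ×3,  (2; 1,1) ×4,  (2; 1,2) ×4,  (2; 3),  (3; 1) ×2 }


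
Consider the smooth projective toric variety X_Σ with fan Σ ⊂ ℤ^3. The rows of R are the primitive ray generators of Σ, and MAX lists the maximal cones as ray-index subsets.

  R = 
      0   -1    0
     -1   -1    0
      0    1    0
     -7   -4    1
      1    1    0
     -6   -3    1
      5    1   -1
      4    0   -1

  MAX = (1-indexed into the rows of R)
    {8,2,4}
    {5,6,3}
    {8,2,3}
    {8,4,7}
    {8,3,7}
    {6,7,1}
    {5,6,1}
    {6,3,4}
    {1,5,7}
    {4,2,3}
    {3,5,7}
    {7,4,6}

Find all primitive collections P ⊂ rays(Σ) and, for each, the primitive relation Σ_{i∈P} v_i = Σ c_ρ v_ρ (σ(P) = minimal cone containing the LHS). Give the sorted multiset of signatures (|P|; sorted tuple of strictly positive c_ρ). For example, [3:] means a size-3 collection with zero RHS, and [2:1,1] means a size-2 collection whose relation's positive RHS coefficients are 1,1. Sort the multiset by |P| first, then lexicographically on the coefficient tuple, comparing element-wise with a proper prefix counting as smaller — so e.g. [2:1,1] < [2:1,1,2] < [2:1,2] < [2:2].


14 collections generate NE(X_Σ); each relation:

  {1,3}:  v_{1} + v_{3} = 0  ⟹  sig = [2:]
  {2,5}:  v_{2} + v_{5} = 0  ⟹  sig = [2:]
  {2,6}:  v_{2} + v_{6} = v_{4}  ⟹  sig = [2:1]
  {2,7}:  v_{2} + v_{7} = v_{8}  ⟹  sig = [2:1]
  {4,5}:  v_{4} + v_{5} = v_{6}  ⟹  sig = [2:1]
  {5,8}:  v_{5} + v_{8} = v_{7}  ⟹  sig = [2:1]
  {1,2}:  v_{1} + v_{2} = v_{6} + v_{7}  ⟹  sig = [2:1,1]
  {6,8}:  v_{6} + v_{8} = v_{4} + v_{7}  ⟹  sig = [2:1,1]
  {1,4}:  v_{1} + v_{4} = 2·v_{6} + v_{7}  ⟹  sig = [2:1,2]
  {1,8}:  v_{1} + v_{8} = v_{6} + 2·v_{7}  ⟹  sig = [2:1,2]
  {3,6,7}:  v_{3} + v_{6} + v_{7} = v_{2}  ⟹  sig = [3:1]
  {5,6,7}:  v_{5} + v_{6} + v_{7} = v_{1}  ⟹  sig = [3:1]
  {3,4,7}:  v_{3} + v_{4} + v_{7} = 2·v_{2}  ⟹  sig = [3:2]
  {3,4,8}:  v_{3} + v_{4} + v_{8} = 3·v_{2}  ⟹  sig = [3:3]

so the primitive-relation signature multiset is
    |P|=2: 10 collections, coeffs (), (), (1), (1), (1), (1), (1,1), (1,1), (1,2), (1,2)
    |P|=3: 4 collections, coeffs (1), (1), (2), (3)


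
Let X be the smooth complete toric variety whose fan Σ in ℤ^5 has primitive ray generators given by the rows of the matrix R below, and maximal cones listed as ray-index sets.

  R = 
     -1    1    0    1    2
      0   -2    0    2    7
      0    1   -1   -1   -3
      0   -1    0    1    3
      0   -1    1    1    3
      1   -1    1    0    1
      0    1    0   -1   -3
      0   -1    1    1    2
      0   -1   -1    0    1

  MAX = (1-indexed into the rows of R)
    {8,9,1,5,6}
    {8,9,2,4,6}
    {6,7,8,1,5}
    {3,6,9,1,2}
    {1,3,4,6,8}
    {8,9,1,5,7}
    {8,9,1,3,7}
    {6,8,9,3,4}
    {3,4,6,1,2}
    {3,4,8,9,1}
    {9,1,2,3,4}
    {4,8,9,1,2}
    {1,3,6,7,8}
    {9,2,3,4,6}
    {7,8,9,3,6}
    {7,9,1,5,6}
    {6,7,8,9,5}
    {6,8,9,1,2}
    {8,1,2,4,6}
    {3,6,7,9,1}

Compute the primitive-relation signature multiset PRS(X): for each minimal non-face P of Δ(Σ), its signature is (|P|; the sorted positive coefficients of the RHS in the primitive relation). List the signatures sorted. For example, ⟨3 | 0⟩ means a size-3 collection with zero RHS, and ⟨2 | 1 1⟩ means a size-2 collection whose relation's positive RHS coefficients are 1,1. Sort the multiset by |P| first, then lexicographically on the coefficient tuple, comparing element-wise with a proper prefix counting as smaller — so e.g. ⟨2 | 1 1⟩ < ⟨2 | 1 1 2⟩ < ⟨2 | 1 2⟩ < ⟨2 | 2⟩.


Σ has 9 primitive collections:

  • {3,5}:  v_{3} + v_{5} = 0  ⇒ sig = ⟨2 | 0⟩
  • {4,7}:  v_{4} + v_{7} = 0  ⇒ sig = ⟨2 | 0⟩
  • {2,7}:  v_{2} + v_{7} = v_{1} + v_{6} + v_{9}  ⇒ sig = ⟨2 | 1 1 1⟩
  • {4,5}:  v_{4} + v_{5} = v_{1} + v_{6} + v_{8} + v_{9}  ⇒ sig = ⟨2 | 1 1 1 1⟩
  • {2,5}:  v_{2} + v_{5} = 2·v_{1} + 2·v_{6} + v_{8} + 2·v_{9}  ⇒ sig = ⟨2 | 1 2 2 2⟩
  • {2,3,8}:  v_{2} + v_{3} + v_{8} = 2·v_{4}  ⇒ sig = ⟨3 | 2⟩
  • {1,4,6,9}:  v_{1} + v_{4} + v_{6} + v_{9} = v_{2}  ⇒ sig = ⟨4 | 1⟩
  • {1,3,6,8,9}:  v_{1} + v_{3} + v_{6} + v_{8} + v_{9} = v_{4}  ⇒ sig = ⟨5 | 1⟩
  • {1,6,7,8,9}:  v_{1} + v_{6} + v_{7} + v_{8} + v_{9} = v_{5}  ⇒ sig = ⟨5 | 1⟩

Signatures (|P|; sorted positive RHS coefficients), sorted:
    ⟨2 | 0⟩
    ⟨2 | 0⟩
    ⟨2 | 1 1 1⟩
    ⟨2 | 1 1 1 1⟩
    ⟨2 | 1 2 2 2⟩
    ⟨3 | 2⟩
    ⟨4 | 1⟩
    ⟨5 | 1⟩
    ⟨5 | 1⟩


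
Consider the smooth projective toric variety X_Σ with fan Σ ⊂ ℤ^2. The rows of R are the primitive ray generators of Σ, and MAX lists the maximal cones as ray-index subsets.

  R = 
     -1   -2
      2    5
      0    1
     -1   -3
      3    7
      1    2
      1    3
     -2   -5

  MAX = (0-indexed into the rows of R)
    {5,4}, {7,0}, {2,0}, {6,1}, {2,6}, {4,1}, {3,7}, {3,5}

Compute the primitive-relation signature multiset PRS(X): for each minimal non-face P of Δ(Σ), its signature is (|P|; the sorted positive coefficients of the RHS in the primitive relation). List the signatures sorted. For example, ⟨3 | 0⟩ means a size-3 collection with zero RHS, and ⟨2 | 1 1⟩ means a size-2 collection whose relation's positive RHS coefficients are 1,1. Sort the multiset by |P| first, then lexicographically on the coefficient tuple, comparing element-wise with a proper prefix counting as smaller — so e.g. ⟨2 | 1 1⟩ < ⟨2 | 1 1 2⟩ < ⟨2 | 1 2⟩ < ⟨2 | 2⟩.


|primitive collections| = 20. Relations:

  {0,5}:  v_{0} + v_{5} = 0 — sig = ⟨2 | 0⟩
  {1,7}:  v_{1} + v_{7} = 0 — sig = ⟨2 | 0⟩
  {3,6}:  v_{3} + v_{6} = 0 — sig = ⟨2 | 0⟩
  {0,1}:  v_{0} + v_{1} = v_{6} — sig = ⟨2 | 1⟩
  {0,3}:  v_{0} + v_{3} = v_{7} — sig = ⟨2 | 1⟩
  {0,4}:  v_{0} + v_{4} = v_{1} — sig = ⟨2 | 1⟩
  {0,6}:  v_{0} + v_{6} = v_{2} — sig = ⟨2 | 1⟩
  {1,3}:  v_{1} + v_{3} = v_{5} — sig = ⟨2 | 1⟩
  {1,5}:  v_{1} + v_{5} = v_{4} — sig = ⟨2 | 1⟩
  {2,3}:  v_{2} + v_{3} = v_{0} — sig = ⟨2 | 1⟩
  {2,5}:  v_{2} + v_{5} = v_{6} — sig = ⟨2 | 1⟩
  {4,7}:  v_{4} + v_{7} = v_{5} — sig = ⟨2 | 1⟩
  {5,6}:  v_{5} + v_{6} = v_{1} — sig = ⟨2 | 1⟩
  {5,7}:  v_{5} + v_{7} = v_{3} — sig = ⟨2 | 1⟩
  {6,7}:  v_{6} + v_{7} = v_{0} — sig = ⟨2 | 1⟩
  {2,4}:  v_{2} + v_{4} = v_{1} + v_{6} — sig = ⟨2 | 1 1⟩
  {1,2}:  v_{1} + v_{2} = 2·v_{6} — sig = ⟨2 | 2⟩
  {2,7}:  v_{2} + v_{7} = 2·v_{0} — sig = ⟨2 | 2⟩
  {3,4}:  v_{3} + v_{4} = 2·v_{5} — sig = ⟨2 | 2⟩
  {4,6}:  v_{4} + v_{6} = 2·v_{1} — sig = ⟨2 | 2⟩

Hence PRS(X_Σ) =
[⟨2 | 0⟩, ⟨2 | 0⟩, ⟨2 | 0⟩, ⟨2 | 1⟩, ⟨2 | 1⟩, ⟨2 | 1⟩, ⟨2 | 1⟩, ⟨2 | 1⟩, ⟨2 | 1⟩, ⟨2 | 1⟩, ⟨2 | 1⟩, ⟨2 | 1⟩, ⟨2 | 1⟩, ⟨2 | 1⟩, ⟨2 | 1⟩, ⟨2 | 1 1⟩, ⟨2 | 2⟩, ⟨2 | 2⟩, ⟨2 | 2⟩, ⟨2 | 2⟩]


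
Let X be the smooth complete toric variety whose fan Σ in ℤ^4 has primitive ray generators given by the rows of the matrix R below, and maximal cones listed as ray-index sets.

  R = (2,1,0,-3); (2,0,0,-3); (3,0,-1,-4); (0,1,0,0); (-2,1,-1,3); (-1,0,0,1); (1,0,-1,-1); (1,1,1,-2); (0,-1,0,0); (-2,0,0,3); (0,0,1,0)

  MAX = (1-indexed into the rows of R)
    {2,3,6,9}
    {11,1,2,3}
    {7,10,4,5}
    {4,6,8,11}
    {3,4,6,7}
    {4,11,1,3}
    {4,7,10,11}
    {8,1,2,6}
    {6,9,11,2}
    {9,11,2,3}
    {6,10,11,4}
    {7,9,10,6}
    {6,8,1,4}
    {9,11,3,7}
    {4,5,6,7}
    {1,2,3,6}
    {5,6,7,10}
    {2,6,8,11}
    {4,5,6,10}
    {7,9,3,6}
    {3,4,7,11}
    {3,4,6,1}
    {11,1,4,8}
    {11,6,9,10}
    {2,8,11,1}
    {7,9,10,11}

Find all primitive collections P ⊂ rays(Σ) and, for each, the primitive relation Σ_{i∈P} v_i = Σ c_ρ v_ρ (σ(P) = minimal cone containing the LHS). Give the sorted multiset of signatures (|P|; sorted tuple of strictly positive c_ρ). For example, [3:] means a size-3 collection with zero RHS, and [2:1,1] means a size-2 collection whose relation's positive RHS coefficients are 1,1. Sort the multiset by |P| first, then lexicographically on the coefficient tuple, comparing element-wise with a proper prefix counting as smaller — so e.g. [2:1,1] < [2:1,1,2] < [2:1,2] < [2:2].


|primitive collections| = 22. Relations:

  {2,10}:  v_{2} + v_{10} = 0 — sig = [2:]
  {4,9}:  v_{4} + v_{9} = 0 — sig = [2:]
  {1,9}:  v_{1} + v_{9} = v_{2} — sig = [2:1]
  {1,10}:  v_{1} + v_{10} = v_{4} — sig = [2:1]
  {2,4}:  v_{2} + v_{4} = v_{1} — sig = [2:1]
  {2,7}:  v_{2} + v_{7} = v_{3} — sig = [2:1]
  {3,10}:  v_{3} + v_{10} = v_{7} — sig = [2:1]
  {7,8}:  v_{7} + v_{8} = v_{1} — sig = [2:1]
  {1,7}:  v_{1} + v_{7} = v_{3} + v_{4} — sig = [2:1,1]
  {3,8}:  v_{3} + v_{8} = v_{1} + v_{2} — sig = [2:1,1]
  {5,11}:  v_{5} + v_{11} = v_{4} + v_{10} — sig = [2:1,1]
  {2,5}:  v_{2} + v_{5} = v_{4} + v_{6} + v_{7} — sig = [2:1,1,1]
  {5,9}:  v_{5} + v_{9} = v_{6} + v_{7} + v_{10} — sig = [2:1,1,1]
  {8,9}:  v_{8} + v_{9} = v_{2} + v_{6} + v_{11} — sig = [2:1,1,1]
  {8,10}:  v_{8} + v_{10} = v_{4} + v_{6} + v_{11} — sig = [2:1,1,1]
  {1,5}:  v_{1} + v_{5} = 2·v_{4} + v_{6} + v_{7} — sig = [2:1,1,2]
  {3,5}:  v_{3} + v_{5} = v_{4} + v_{6} + 2·v_{7} — sig = [2:1,1,2]
  {5,8}:  v_{5} + v_{8} = 2·v_{4} + v_{6} — sig = [2:1,2]
  {6,7,11}:  v_{6} + v_{7} + v_{11} = 0 — sig = [3:]
  {1,6,11}:  v_{1} + v_{6} + v_{11} = v_{8} — sig = [3:1]
  {3,6,11}:  v_{3} + v_{6} + v_{11} = v_{2} — sig = [3:1]
  {4,6,7,10}:  v_{4} + v_{6} + v_{7} + v_{10} = v_{5} — sig = [4:1]

Signatures (|P|; sorted positive RHS coefficients), sorted:
[[2:], [2:], [2:1], [2:1], [2:1], [2:1], [2:1], [2:1], [2:1,1], [2:1,1], [2:1,1], [2:1,1,1], [2:1,1,1], [2:1,1,1], [2:1,1,1], [2:1,1,2], [2:1,1,2], [2:1,2], [3:], [3:1], [3:1], [4:1]]


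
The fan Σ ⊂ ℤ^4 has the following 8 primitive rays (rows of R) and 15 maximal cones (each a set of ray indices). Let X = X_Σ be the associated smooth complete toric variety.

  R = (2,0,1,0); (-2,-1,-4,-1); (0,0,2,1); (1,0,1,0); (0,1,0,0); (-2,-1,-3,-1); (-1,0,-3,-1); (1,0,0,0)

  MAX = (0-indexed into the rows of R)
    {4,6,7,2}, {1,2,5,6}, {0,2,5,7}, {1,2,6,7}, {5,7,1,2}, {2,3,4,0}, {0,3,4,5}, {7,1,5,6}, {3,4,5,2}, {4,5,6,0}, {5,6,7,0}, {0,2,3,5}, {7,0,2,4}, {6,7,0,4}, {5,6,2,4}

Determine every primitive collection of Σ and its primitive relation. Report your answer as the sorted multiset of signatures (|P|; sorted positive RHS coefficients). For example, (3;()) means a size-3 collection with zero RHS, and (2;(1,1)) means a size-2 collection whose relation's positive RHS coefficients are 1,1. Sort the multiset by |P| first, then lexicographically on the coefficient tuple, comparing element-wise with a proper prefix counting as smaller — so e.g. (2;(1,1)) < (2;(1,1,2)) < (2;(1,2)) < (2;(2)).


Primitive collections (9):

  P={3,7}:  v_{3} + v_{7} = v_{0}  ⇒ sig = (2;(1))
  P={1,3}:  v_{1} + v_{3} = v_{5} + v_{7}  ⇒ sig = (2;(1,1))
  P={3,6}:  v_{3} + v_{6} = v_{0} + v_{4} + v_{5}  ⇒ sig = (2;(1,1,1))
  P={0,1}:  v_{0} + v_{1} = v_{5} + 2·v_{7}  ⇒ sig = (2;(1,2))
  P={1,4}:  v_{1} + v_{4} = v_{2} + 2·v_{6}  ⇒ sig = (2;(1,2))
  P={0,2,6}:  v_{0} + v_{2} + v_{6} = v_{7}  ⇒ sig = (3;(1))
  P={4,5,7}:  v_{4} + v_{5} + v_{7} = v_{6}  ⇒ sig = (3;(1))
  P={0,2,4,5}:  v_{0} + v_{2} + v_{4} + v_{5} = 0  ⇒ sig = (4;())
  P={2,5,6,7}:  v_{2} + v_{5} + v_{6} + v_{7} = v_{1}  ⇒ sig = (4;(1))

Hence PRS(X_Σ) =
    (2;(1))
    (2;(1,1))
    (2;(1,1,1))
    (2;(1,2))
    (2;(1,2))
    (3;(1))
    (3;(1))
    (4;())
    (4;(1))


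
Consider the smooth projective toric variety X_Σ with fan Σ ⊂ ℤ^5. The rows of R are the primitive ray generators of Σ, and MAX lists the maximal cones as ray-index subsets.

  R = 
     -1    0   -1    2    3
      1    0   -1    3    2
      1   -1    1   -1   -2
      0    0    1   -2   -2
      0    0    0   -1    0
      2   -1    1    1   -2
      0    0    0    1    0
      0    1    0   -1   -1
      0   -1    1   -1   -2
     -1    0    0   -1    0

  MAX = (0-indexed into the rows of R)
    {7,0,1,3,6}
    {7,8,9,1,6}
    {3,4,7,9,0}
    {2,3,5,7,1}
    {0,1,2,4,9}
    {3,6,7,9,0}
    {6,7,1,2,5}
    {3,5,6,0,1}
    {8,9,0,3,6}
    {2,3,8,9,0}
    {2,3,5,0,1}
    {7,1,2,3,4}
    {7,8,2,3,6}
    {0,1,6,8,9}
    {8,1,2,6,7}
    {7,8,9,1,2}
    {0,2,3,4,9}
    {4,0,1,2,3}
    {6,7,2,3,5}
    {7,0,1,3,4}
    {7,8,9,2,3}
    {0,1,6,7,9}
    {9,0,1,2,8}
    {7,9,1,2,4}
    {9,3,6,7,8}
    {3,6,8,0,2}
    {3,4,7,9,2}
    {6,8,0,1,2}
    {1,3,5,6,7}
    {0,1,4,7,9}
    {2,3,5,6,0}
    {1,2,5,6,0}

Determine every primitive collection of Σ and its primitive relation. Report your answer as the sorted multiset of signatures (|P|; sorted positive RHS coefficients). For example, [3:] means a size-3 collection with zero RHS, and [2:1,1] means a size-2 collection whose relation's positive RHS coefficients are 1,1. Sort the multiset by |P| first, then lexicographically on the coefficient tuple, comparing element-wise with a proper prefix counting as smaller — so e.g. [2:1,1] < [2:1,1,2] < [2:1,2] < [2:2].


Σ has 12 primitive collections:

  P = {4,6}:  v_{4} + v_{6} = 0  ⟹  sig = [2:]
  P = {4,8}:  v_{4} + v_{8} = v_{2} + v_{9}  ⟹  sig = [2:1,1]
  P = {5,9}:  v_{5} + v_{9} = v_{2} + v_{6}  ⟹  sig = [2:1,1]
  P = {4,5}:  v_{4} + v_{5} = v_{1} + v_{2} + v_{3}  ⟹  sig = [2:1,1,1]
  P = {5,8}:  v_{5} + v_{8} = 2·v_{2} + 2·v_{6}  ⟹  sig = [2:2,2]
  P = {0,2,7}:  v_{0} + v_{2} + v_{7} = 0  ⟹  sig = [3:]
  P = {1,3,9}:  v_{1} + v_{3} + v_{9} = 0  ⟹  sig = [3:]
  P = {2,6,9}:  v_{2} + v_{6} + v_{9} = v_{8}  ⟹  sig = [3:1]
  P = {0,7,8}:  v_{0} + v_{7} + v_{8} = v_{6} + v_{9}  ⟹  sig = [3:1,1]
  P = {1,3,8}:  v_{1} + v_{3} + v_{8} = v_{2} + v_{6}  ⟹  sig = [3:1,1]
  P = {0,5,7}:  v_{0} + v_{5} + v_{7} = v_{1} + v_{3} + v_{6}  ⟹  sig = [3:1,1,1]
  P = {1,2,3,6}:  v_{1} + v_{2} + v_{3} + v_{6} = v_{5}  ⟹  sig = [4:1]

Sorted signature multiset PRS(X):
{ [2:],  [2:1,1] ×2,  [2:1,1,1],  [2:2,2],  [3:] ×2,  [3:1],  [3:1,1] ×2,  [3:1,1,1],  [4:1] }


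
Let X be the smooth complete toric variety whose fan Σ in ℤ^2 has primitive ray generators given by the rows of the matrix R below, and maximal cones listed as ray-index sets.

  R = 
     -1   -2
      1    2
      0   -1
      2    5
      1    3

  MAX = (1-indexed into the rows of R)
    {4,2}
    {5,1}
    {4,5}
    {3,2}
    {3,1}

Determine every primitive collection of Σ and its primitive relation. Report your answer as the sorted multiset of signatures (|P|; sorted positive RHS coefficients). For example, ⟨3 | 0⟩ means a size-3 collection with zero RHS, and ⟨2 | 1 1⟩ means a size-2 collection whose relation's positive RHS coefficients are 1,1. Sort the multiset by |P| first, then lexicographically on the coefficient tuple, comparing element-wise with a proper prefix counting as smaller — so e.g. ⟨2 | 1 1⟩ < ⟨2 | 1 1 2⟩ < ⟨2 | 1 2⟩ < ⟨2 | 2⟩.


|primitive collections| = 5. Relations:

  P={1,2}:  v_{1} + v_{2} = 0 — sig = ⟨2 | 0⟩
  P={1,4}:  v_{1} + v_{4} = v_{5} — sig = ⟨2 | 1⟩
  P={2,5}:  v_{2} + v_{5} = v_{4} — sig = ⟨2 | 1⟩
  P={3,5}:  v_{3} + v_{5} = v_{2} — sig = ⟨2 | 1⟩
  P={3,4}:  v_{3} + v_{4} = 2·v_{2} — sig = ⟨2 | 2⟩

Sorted signature multiset PRS(X):
[⟨2 | 0⟩, ⟨2 | 1⟩, ⟨2 | 1⟩, ⟨2 | 1⟩, ⟨2 | 2⟩]


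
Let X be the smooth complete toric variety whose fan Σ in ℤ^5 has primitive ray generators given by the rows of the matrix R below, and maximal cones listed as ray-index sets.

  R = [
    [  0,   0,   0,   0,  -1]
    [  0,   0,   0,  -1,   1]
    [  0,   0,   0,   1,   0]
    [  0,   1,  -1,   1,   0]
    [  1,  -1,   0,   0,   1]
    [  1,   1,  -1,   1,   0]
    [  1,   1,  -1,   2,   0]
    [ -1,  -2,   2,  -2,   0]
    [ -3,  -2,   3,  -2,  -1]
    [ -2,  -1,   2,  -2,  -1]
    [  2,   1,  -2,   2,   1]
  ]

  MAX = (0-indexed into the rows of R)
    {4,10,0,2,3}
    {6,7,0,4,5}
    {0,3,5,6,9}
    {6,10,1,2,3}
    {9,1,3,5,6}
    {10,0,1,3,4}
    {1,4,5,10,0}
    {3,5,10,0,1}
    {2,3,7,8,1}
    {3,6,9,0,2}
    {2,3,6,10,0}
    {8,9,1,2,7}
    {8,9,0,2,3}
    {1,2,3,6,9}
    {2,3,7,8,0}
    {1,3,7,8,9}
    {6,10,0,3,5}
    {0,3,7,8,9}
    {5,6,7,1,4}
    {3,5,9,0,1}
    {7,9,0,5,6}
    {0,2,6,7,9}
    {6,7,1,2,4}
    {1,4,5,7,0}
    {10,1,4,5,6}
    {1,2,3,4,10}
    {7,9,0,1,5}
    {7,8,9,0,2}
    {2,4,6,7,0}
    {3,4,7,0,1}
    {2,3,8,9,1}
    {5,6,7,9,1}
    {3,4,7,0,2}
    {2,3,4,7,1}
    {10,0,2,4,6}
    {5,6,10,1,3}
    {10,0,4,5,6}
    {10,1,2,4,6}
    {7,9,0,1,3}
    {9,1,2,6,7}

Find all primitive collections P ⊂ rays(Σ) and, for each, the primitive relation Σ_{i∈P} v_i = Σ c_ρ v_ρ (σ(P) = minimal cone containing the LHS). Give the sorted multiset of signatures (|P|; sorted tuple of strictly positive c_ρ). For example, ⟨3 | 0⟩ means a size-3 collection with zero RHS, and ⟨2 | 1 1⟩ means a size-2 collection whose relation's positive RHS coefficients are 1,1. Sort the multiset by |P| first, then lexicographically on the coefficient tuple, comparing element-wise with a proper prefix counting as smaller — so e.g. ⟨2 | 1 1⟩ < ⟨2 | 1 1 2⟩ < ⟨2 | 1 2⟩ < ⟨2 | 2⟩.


Primitive collections (16):

  {9,10}:  v_{9} + v_{10} = 0 — sig = ⟨2 | 0⟩
  {2,5}:  v_{2} + v_{5} = v_{6} — sig = ⟨2 | 1⟩
  {4,9}:  v_{4} + v_{9} = v_{7} — sig = ⟨2 | 1⟩
  {7,10}:  v_{7} + v_{10} = v_{4} — sig = ⟨2 | 1⟩
  {5,8}:  v_{5} + v_{8} = v_{2} + v_{9} — sig = ⟨2 | 1 1⟩
  {8,10}:  v_{8} + v_{10} = v_{2} + v_{3} + v_{7} — sig = ⟨2 | 1 1 1⟩
  {4,8}:  v_{4} + v_{8} = v_{2} + v_{3} + 2·v_{7} — sig = ⟨2 | 1 1 2⟩
  {6,8}:  v_{6} + v_{8} = 2·v_{2} + v_{9} — sig = ⟨2 | 1 2⟩
  {0,1,2}:  v_{0} + v_{1} + v_{2} = 0 — sig = ⟨3 | 0⟩
  {3,5,7}:  v_{3} + v_{5} + v_{7} = 0 — sig = ⟨3 | 0⟩
  {0,1,6}:  v_{0} + v_{1} + v_{6} = v_{5} — sig = ⟨3 | 1⟩
  {3,4,5}:  v_{3} + v_{4} + v_{5} = v_{10} — sig = ⟨3 | 1⟩
  {3,6,7}:  v_{3} + v_{6} + v_{7} = v_{2} — sig = ⟨3 | 1⟩
  {3,4,6}:  v_{3} + v_{4} + v_{6} = v_{2} + v_{10} — sig = ⟨3 | 1 1⟩
  {0,1,8}:  v_{0} + v_{1} + v_{8} = v_{3} + v_{7} + v_{9} — sig = ⟨3 | 1 1 1⟩
  {2,3,7,9}:  v_{2} + v_{3} + v_{7} + v_{9} = v_{8} — sig = ⟨4 | 1⟩

so the primitive-relation signature multiset is
    |P|=2: 8 collections, coeffs (), (1), (1), (1), (1,1), (1,1,1), (1,1,2), (1,2)
    |P|=3: 7 collections, coeffs (), (), (1), (1), (1), (1,1), (1,1,1)
    |P|=4: 1 collection, coeffs (1)


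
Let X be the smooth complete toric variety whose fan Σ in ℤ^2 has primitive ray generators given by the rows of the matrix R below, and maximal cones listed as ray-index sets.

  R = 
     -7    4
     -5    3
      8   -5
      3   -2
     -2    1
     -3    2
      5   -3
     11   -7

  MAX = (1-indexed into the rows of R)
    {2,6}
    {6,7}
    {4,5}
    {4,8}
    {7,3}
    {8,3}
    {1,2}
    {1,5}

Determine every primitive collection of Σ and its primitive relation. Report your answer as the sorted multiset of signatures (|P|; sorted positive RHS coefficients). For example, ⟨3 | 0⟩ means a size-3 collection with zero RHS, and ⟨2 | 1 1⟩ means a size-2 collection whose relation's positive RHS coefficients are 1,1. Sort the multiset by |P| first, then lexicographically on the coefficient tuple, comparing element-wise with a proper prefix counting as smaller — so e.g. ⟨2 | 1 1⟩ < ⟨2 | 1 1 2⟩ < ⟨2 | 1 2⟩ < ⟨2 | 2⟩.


Σ has 20 primitive collections:

  P={2,7}:  v_{2} + v_{7} = 0  ⇒ sig = ⟨2 | 0⟩
  P={4,6}:  v_{4} + v_{6} = 0  ⇒ sig = ⟨2 | 0⟩
  P={1,7}:  v_{1} + v_{7} = v_{5}  ⇒ sig = ⟨2 | 1⟩
  P={2,3}:  v_{2} + v_{3} = v_{4}  ⇒ sig = ⟨2 | 1⟩
  P={2,4}:  v_{2} + v_{4} = v_{5}  ⇒ sig = ⟨2 | 1⟩
  P={2,5}:  v_{2} + v_{5} = v_{1}  ⇒ sig = ⟨2 | 1⟩
  P={3,4}:  v_{3} + v_{4} = v_{8}  ⇒ sig = ⟨2 | 1⟩
  P={3,6}:  v_{3} + v_{6} = v_{7}  ⇒ sig = ⟨2 | 1⟩
  P={4,7}:  v_{4} + v_{7} = v_{3}  ⇒ sig = ⟨2 | 1⟩
  P={5,6}:  v_{5} + v_{6} = v_{2}  ⇒ sig = ⟨2 | 1⟩
  P={5,7}:  v_{5} + v_{7} = v_{4}  ⇒ sig = ⟨2 | 1⟩
  P={6,8}:  v_{6} + v_{8} = v_{3}  ⇒ sig = ⟨2 | 1⟩
  P={1,3}:  v_{1} + v_{3} = v_{4} + v_{5}  ⇒ sig = ⟨2 | 1 1⟩
  P={1,8}:  v_{1} + v_{8} = 2·v_{4} + v_{5}  ⇒ sig = ⟨2 | 1 2⟩
  P={1,4}:  v_{1} + v_{4} = 2·v_{5}  ⇒ sig = ⟨2 | 2⟩
  P={1,6}:  v_{1} + v_{6} = 2·v_{2}  ⇒ sig = ⟨2 | 2⟩
  P={2,8}:  v_{2} + v_{8} = 2·v_{4}  ⇒ sig = ⟨2 | 2⟩
  P={3,5}:  v_{3} + v_{5} = 2·v_{4}  ⇒ sig = ⟨2 | 2⟩
  P={7,8}:  v_{7} + v_{8} = 2·v_{3}  ⇒ sig = ⟨2 | 2⟩
  P={5,8}:  v_{5} + v_{8} = 3·v_{4}  ⇒ sig = ⟨2 | 3⟩

Hence PRS(X_Σ) =
[⟨2 | 0⟩, ⟨2 | 0⟩, ⟨2 | 1⟩, ⟨2 | 1⟩, ⟨2 | 1⟩, ⟨2 | 1⟩, ⟨2 | 1⟩, ⟨2 | 1⟩, ⟨2 | 1⟩, ⟨2 | 1⟩, ⟨2 | 1⟩, ⟨2 | 1⟩, ⟨2 | 1 1⟩, ⟨2 | 1 2⟩, ⟨2 | 2⟩, ⟨2 | 2⟩, ⟨2 | 2⟩, ⟨2 | 2⟩, ⟨2 | 2⟩, ⟨2 | 3⟩]


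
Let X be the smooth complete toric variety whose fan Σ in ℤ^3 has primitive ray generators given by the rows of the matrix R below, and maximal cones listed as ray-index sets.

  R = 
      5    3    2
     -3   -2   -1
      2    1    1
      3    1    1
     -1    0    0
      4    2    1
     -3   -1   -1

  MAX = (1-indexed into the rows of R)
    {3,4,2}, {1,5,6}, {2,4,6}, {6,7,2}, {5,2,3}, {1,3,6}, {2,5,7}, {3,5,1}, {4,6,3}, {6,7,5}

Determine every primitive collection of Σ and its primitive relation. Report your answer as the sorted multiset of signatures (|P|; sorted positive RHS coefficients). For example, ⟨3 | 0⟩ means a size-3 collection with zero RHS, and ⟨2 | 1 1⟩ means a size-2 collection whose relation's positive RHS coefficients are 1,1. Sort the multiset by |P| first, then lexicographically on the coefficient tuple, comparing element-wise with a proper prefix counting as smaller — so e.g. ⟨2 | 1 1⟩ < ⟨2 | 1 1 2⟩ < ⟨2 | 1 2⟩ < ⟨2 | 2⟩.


9 collections generate NE(X_Σ); each relation:

  P = {4,7}:  v_{4} + v_{7} = 0 — sig = ⟨2 | 0⟩
  P = {1,2}:  v_{1} + v_{2} = v_{3} — sig = ⟨2 | 1⟩
  P = {3,7}:  v_{3} + v_{7} = v_{5} — sig = ⟨2 | 1⟩
  P = {4,5}:  v_{4} + v_{5} = v_{3} — sig = ⟨2 | 1⟩
  P = {1,4}:  v_{1} + v_{4} = 2·v_{3} + v_{6} — sig = ⟨2 | 1 2⟩
  P = {1,7}:  v_{1} + v_{7} = 2·v_{5} + v_{6} — sig = ⟨2 | 1 2⟩
  P = {2,5,6}:  v_{2} + v_{5} + v_{6} = 0 — sig = ⟨3 | 0⟩
  P = {2,3,6}:  v_{2} + v_{3} + v_{6} = v_{4} — sig = ⟨3 | 1⟩
  P = {3,5,6}:  v_{3} + v_{5} + v_{6} = v_{1} — sig = ⟨3 | 1⟩

Sorted signature multiset PRS(X):
    |P|=2: 6 collections, coeffs (), (1), (1), (1), (1,2), (1,2)
    |P|=3: 3 collections, coeffs (), (1), (1)


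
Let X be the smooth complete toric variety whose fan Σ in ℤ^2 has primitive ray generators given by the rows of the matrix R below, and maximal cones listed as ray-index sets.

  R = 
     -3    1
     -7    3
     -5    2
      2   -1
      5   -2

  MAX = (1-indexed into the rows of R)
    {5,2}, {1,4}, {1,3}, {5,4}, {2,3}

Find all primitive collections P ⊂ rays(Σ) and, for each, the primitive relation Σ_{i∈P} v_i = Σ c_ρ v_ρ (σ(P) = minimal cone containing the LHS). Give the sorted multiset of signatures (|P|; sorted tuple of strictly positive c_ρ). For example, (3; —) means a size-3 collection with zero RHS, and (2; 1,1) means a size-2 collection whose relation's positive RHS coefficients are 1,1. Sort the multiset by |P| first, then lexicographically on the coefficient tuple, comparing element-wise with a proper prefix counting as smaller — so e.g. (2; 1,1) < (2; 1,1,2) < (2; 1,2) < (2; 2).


Σ has 5 primitive collections:

  P={3,5}:  v_{3} + v_{5} = 0  →  sig = (2; —)
  P={1,5}:  v_{1} + v_{5} = v_{4}  →  sig = (2; 1)
  P={2,4}:  v_{2} + v_{4} = v_{3}  →  sig = (2; 1)
  P={3,4}:  v_{3} + v_{4} = v_{1}  →  sig = (2; 1)
  P={1,2}:  v_{1} + v_{2} = 2·v_{3}  →  sig = (2; 2)

Hence PRS(X_Σ) =
{ (2; —),  (2; 1) ×3,  (2; 2) }


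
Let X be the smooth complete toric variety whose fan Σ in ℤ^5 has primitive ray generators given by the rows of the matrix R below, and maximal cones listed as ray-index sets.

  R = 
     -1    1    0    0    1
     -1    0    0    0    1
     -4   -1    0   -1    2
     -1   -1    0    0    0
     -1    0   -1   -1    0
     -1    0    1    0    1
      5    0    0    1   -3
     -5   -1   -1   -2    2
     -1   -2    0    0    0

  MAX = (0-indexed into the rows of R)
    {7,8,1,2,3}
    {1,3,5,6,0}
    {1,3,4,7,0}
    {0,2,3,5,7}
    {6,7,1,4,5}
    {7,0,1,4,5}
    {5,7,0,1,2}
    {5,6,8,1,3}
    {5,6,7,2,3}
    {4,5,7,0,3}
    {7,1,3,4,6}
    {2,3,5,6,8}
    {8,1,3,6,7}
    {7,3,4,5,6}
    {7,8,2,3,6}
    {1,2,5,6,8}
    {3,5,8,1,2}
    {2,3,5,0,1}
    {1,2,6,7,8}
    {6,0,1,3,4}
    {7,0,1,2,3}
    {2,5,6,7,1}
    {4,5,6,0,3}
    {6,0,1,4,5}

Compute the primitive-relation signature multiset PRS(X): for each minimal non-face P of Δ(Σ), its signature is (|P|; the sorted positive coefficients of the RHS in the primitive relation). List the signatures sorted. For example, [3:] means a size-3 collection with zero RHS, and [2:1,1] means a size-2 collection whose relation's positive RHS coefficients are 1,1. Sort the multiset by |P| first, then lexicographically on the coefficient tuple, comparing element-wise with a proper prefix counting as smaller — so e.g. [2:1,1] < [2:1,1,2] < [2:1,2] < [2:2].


Minimal non-faces — 9 found among 9 rays, 24 max cones:

  • {2,4}:  v_{2} + v_{4} = v_{7}  so sig = [2:1]
  • {0,8}:  v_{0} + v_{8} = v_{1} + v_{3}  so sig = [2:1,1]
  • {4,8}:  v_{4} + v_{8} = v_{1} + v_{3} + v_{6} + v_{7}  so sig = [2:1,1,1,1]
  • {0,2,6}:  v_{0} + v_{2} + v_{6} = 0  so sig = [3:]
  • {0,6,7}:  v_{0} + v_{6} + v_{7} = v_{4}  so sig = [3:1]
  • {5,7,8}:  v_{5} + v_{7} + v_{8} = 3·v_{2} + v_{6}  so sig = [3:1,3]
  • {1,2,3,6}:  v_{1} + v_{2} + v_{3} + v_{6} = v_{8}  so sig = [4:1]
  • {1,3,4,5}:  v_{1} + v_{3} + v_{4} + v_{5} = v_{2}  so sig = [4:1]
  • {1,3,5,7}:  v_{1} + v_{3} + v_{5} + v_{7} = 2·v_{2}  so sig = [4:2]

Sorted signature multiset PRS(X):
    |P|=2: 3 collections, coeffs (1), (1,1), (1,1,1,1)
    |P|=3: 3 collections, coeffs (), (1), (1,3)
    |P|=4: 3 collections, coeffs (1), (1), (2)


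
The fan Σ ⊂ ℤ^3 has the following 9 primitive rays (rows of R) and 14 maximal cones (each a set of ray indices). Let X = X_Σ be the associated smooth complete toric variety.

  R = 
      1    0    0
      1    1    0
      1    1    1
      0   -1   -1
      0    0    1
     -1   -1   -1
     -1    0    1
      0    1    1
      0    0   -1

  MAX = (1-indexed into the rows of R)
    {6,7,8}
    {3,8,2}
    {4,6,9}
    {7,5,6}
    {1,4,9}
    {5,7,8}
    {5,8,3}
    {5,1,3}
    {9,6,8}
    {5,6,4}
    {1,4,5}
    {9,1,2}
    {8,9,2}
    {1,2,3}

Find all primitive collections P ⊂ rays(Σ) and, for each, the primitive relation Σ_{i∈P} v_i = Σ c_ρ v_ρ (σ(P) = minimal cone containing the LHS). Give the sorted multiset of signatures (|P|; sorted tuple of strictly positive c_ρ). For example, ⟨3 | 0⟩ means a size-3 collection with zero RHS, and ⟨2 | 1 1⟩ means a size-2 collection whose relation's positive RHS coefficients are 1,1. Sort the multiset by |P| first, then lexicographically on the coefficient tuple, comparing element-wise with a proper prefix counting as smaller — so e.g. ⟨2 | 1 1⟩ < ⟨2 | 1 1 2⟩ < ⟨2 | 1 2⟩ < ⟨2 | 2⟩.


Σ has 16 primitive collections:

  {3,6}:  v_{3} + v_{6} = 0  ⇒ sig = ⟨2 | 0⟩
  {4,8}:  v_{4} + v_{8} = 0  ⇒ sig = ⟨2 | 0⟩
  {5,9}:  v_{5} + v_{9} = 0  ⇒ sig = ⟨2 | 0⟩
  {1,6}:  v_{1} + v_{6} = v_{4}  ⇒ sig = ⟨2 | 1⟩
  {1,7}:  v_{1} + v_{7} = v_{5}  ⇒ sig = ⟨2 | 1⟩
  {1,8}:  v_{1} + v_{8} = v_{3}  ⇒ sig = ⟨2 | 1⟩
  {2,5}:  v_{2} + v_{5} = v_{3}  ⇒ sig = ⟨2 | 1⟩
  {2,6}:  v_{2} + v_{6} = v_{9}  ⇒ sig = ⟨2 | 1⟩
  {2,7}:  v_{2} + v_{7} = v_{8}  ⇒ sig = ⟨2 | 1⟩
  {3,4}:  v_{3} + v_{4} = v_{1}  ⇒ sig = ⟨2 | 1⟩
  {3,9}:  v_{3} + v_{9} = v_{2}  ⇒ sig = ⟨2 | 1⟩
  {2,4}:  v_{2} + v_{4} = v_{1} + v_{9}  ⇒ sig = ⟨2 | 1 1⟩
  {3,7}:  v_{3} + v_{7} = v_{5} + v_{8}  ⇒ sig = ⟨2 | 1 1⟩
  {4,7}:  v_{4} + v_{7} = v_{5} + v_{6}  ⇒ sig = ⟨2 | 1 1⟩
  {7,9}:  v_{7} + v_{9} = v_{6} + v_{8}  ⇒ sig = ⟨2 | 1 1⟩
  {5,6,8}:  v_{5} + v_{6} + v_{8} = v_{7}  ⇒ sig = ⟨3 | 1⟩

Sorted signature multiset PRS(X):
{ ⟨2 | 0⟩ ×3,  ⟨2 | 1⟩ ×8,  ⟨2 | 1 1⟩ ×4,  ⟨3 | 1⟩ }


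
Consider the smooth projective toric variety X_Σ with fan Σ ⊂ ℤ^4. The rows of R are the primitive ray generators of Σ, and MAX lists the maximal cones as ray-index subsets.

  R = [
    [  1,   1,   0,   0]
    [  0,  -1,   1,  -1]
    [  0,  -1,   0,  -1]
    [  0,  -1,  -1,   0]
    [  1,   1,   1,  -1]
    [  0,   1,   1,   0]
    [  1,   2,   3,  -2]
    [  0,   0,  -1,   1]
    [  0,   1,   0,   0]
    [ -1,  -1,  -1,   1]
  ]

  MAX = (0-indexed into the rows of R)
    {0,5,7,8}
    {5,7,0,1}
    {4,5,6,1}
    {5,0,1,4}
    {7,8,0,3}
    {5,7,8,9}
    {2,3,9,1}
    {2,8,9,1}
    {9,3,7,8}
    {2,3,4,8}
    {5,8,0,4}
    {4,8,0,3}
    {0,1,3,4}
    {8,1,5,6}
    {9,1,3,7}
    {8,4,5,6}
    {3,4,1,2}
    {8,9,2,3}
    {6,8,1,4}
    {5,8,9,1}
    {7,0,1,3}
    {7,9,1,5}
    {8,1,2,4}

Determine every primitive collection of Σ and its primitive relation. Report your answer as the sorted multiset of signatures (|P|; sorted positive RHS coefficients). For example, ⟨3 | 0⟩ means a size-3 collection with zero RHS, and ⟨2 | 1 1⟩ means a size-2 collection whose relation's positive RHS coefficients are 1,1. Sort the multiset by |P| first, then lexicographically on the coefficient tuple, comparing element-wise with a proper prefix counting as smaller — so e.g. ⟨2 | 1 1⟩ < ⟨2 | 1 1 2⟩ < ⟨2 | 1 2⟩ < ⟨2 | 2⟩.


16 minimal non-faces of Δ(Σ) (on 10 rays):

  P={3,5}:  v_{3} + v_{5} = 0  ⇒ sig = ⟨2 | 0⟩
  P={4,9}:  v_{4} + v_{9} = 0  ⇒ sig = ⟨2 | 0⟩
  P={0,9}:  v_{0} + v_{9} = v_{7}  ⇒ sig = ⟨2 | 1⟩
  P={2,7}:  v_{2} + v_{7} = v_{3}  ⇒ sig = ⟨2 | 1⟩
  P={4,7}:  v_{4} + v_{7} = v_{0}  ⇒ sig = ⟨2 | 1⟩
  P={0,2}:  v_{0} + v_{2} = v_{3} + v_{4}  ⇒ sig = ⟨2 | 1 1⟩
  P={2,5}:  v_{2} + v_{5} = v_{1} + v_{8}  ⇒ sig = ⟨2 | 1 1⟩
  P={6,7}:  v_{6} + v_{7} = v_{4} + v_{5}  ⇒ sig = ⟨2 | 1 1⟩
  P={3,6}:  v_{3} + v_{6} = v_{1} + v_{4} + v_{8}  ⇒ sig = ⟨2 | 1 1 1⟩
  P={6,9}:  v_{6} + v_{9} = v_{1} + v_{5} + v_{8}  ⇒ sig = ⟨2 | 1 1 1⟩
  P={0,6}:  v_{0} + v_{6} = 2·v_{4} + v_{5}  ⇒ sig = ⟨2 | 1 2⟩
  P={2,6}:  v_{2} + v_{6} = 2·v_{1} + v_{4} + 2·v_{8}  ⇒ sig = ⟨2 | 1 2 2⟩
  P={1,7,8}:  v_{1} + v_{7} + v_{8} = 0  ⇒ sig = ⟨3 | 0⟩
  P={0,1,8}:  v_{0} + v_{1} + v_{8} = v_{4}  ⇒ sig = ⟨3 | 1⟩
  P={1,3,8}:  v_{1} + v_{3} + v_{8} = v_{2}  ⇒ sig = ⟨3 | 1⟩
  P={1,4,5,8}:  v_{1} + v_{4} + v_{5} + v_{8} = v_{6}  ⇒ sig = ⟨4 | 1⟩

Hence PRS(X_Σ) =
{ ⟨2 | 0⟩ ×2,  ⟨2 | 1⟩ ×3,  ⟨2 | 1 1⟩ ×3,  ⟨2 | 1 1 1⟩ ×2,  ⟨2 | 1 2⟩,  ⟨2 | 1 2 2⟩,  ⟨3 | 0⟩,  ⟨3 | 1⟩ ×2,  ⟨4 | 1⟩ }


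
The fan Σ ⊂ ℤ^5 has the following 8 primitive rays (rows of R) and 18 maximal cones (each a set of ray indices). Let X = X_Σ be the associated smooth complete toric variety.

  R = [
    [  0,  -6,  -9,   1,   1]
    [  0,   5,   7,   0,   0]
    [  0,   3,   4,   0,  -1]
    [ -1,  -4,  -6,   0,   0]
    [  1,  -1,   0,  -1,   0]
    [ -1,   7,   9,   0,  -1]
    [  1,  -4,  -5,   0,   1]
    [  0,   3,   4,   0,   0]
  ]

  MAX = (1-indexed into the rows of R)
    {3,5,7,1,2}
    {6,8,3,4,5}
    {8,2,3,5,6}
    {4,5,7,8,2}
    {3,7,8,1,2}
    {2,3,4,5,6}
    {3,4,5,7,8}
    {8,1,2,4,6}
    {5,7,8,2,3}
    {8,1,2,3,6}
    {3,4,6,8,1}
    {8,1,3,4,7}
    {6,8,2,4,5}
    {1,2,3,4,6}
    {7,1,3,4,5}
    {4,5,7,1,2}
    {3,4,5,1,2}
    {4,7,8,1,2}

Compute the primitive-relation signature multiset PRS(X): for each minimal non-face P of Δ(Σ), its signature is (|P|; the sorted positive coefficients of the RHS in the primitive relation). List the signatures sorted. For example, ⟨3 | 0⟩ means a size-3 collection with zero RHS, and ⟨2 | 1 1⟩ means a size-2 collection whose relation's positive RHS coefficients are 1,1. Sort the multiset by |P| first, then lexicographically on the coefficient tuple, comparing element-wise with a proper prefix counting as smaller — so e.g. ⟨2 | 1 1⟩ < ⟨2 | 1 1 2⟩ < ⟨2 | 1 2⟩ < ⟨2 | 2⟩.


The 5 primitive collections of Σ (r=8, n=5):

  P = {6,7}:  v_{6} + v_{7} = v_{8}  so sig = ⟨2 | 1⟩
  P = {1,5,6}:  v_{1} + v_{5} + v_{6} = 0  so sig = ⟨3 | 0⟩
  P = {1,5,8}:  v_{1} + v_{5} + v_{8} = v_{7}  so sig = ⟨3 | 1⟩
  P = {2,3,4,7}:  v_{2} + v_{3} + v_{4} + v_{7} = 0  so sig = ⟨4 | 0⟩
  P = {2,3,4,8}:  v_{2} + v_{3} + v_{4} + v_{8} = v_{6}  so sig = ⟨4 | 1⟩

Hence PRS(X_Σ) =
[⟨2 | 1⟩, ⟨3 | 0⟩, ⟨3 | 1⟩, ⟨4 | 0⟩, ⟨4 | 1⟩]


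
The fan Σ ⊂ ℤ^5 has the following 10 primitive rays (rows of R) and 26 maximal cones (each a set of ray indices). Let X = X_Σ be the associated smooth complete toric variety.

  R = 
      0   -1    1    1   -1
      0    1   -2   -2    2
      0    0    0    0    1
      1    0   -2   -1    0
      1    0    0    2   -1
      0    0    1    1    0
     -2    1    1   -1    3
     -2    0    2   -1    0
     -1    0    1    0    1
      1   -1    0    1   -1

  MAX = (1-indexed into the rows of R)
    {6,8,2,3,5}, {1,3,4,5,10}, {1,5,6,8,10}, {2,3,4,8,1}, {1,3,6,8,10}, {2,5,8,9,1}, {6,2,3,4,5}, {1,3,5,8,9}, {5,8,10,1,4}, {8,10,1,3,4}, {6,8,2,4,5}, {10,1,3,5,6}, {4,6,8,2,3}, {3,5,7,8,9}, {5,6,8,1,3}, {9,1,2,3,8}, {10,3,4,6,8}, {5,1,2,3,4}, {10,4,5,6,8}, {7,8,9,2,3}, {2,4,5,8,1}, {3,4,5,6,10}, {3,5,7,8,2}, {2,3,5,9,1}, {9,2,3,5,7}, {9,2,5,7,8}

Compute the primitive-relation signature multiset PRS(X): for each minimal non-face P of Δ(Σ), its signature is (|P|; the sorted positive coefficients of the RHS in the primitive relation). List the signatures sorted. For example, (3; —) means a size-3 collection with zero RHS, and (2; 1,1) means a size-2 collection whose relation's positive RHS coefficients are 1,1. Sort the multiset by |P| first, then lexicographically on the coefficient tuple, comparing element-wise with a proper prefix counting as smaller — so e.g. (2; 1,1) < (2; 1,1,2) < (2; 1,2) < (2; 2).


The 14 primitive collections of Σ (r=10, n=5):

  {2,10}:  v_{2} + v_{10} = v_{3} + v_{4}  ⟹  sig = (2; 1,1)
  {4,7}:  v_{4} + v_{7} = v_{2} + v_{9}  ⟹  sig = (2; 1,1)
  {4,9}:  v_{4} + v_{9} = v_{1} + v_{2}  ⟹  sig = (2; 1,1)
  {7,10}:  v_{7} + v_{10} = v_{3} + v_{9}  ⟹  sig = (2; 1,1)
  {9,10}:  v_{9} + v_{10} = v_{1} + v_{3}  ⟹  sig = (2; 1,1)
  {6,9}:  v_{6} + v_{9} = 2·v_{3} + v_{5} + v_{8}  ⟹  sig = (2; 1,1,2)
  {6,7}:  v_{6} + v_{7} = v_{2} + 3·v_{3} + 2·v_{5} + 2·v_{8}  ⟹  sig = (2; 1,2,2,3)
  {1,7}:  v_{1} + v_{7} = 2·v_{9}  ⟹  sig = (2; 2)
  {1,2,6}:  v_{1} + v_{2} + v_{6} = v_{3}  ⟹  sig = (3; 1)
  {1,4,6}:  v_{1} + v_{4} + v_{6} = v_{10}  ⟹  sig = (3; 1)
  {3,4,5,8}:  v_{3} + v_{4} + v_{5} + v_{8} = 0  ⟹  sig = (4; —)
  {3,5,8,10}:  v_{3} + v_{5} + v_{8} + v_{10} = v_{1} + v_{6}  ⟹  sig = (4; 1,1)
  {1,2,3,5,8}:  v_{1} + v_{2} + v_{3} + v_{5} + v_{8} = v_{9}  ⟹  sig = (5; 1)
  {2,3,5,8,9}:  v_{2} + v_{3} + v_{5} + v_{8} + v_{9} = v_{7}  ⟹  sig = (5; 1)

Signatures (|P|; sorted positive RHS coefficients), sorted:
[(2; 1,1), (2; 1,1), (2; 1,1), (2; 1,1), (2; 1,1), (2; 1,1,2), (2; 1,2,2,3), (2; 2), (3; 1), (3; 1), (4; —), (4; 1,1), (5; 1), (5; 1)]
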